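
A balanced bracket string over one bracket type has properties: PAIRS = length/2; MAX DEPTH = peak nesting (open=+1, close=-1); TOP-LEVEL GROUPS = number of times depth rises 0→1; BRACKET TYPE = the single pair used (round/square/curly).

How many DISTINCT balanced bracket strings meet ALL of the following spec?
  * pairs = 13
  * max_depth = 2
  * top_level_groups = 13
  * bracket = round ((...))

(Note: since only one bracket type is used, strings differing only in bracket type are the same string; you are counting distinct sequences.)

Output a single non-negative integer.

Answer: 0

Derivation:
Spec: pairs=13 depth=2 groups=13
Count(depth <= 2) = 1
Count(depth <= 1) = 1
Count(depth == 2) = 1 - 1 = 0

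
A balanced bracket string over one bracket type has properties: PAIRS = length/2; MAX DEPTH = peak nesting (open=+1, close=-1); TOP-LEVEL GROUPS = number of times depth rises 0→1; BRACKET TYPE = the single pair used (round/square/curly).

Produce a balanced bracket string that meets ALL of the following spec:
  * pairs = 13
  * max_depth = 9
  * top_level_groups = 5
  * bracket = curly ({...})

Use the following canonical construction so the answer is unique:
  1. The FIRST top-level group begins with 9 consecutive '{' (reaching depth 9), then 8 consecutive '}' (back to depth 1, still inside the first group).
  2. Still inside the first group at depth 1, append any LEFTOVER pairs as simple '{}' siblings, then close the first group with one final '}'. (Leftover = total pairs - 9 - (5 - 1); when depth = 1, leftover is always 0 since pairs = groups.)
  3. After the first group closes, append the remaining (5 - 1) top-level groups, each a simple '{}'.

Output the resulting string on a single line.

Answer: {{{{{{{{{}}}}}}}}}{}{}{}{}

Derivation:
Spec: pairs=13 depth=9 groups=5
Leftover pairs = 13 - 9 - (5-1) = 0
First group: deep chain of depth 9 + 0 sibling pairs
Remaining 4 groups: simple '{}' each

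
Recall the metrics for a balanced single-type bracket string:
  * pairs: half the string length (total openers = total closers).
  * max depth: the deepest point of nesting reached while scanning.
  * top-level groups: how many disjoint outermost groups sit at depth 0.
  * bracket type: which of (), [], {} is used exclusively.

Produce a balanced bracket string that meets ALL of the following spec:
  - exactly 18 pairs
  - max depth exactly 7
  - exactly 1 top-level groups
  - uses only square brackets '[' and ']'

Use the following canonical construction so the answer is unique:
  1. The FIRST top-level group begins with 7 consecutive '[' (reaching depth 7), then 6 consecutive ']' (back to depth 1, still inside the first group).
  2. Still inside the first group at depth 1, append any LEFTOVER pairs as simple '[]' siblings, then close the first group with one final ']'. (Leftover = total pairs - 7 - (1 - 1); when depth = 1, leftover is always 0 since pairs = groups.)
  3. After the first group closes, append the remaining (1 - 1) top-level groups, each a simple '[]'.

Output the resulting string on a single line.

Answer: [[[[[[[]]]]]][][][][][][][][][][][]]

Derivation:
Spec: pairs=18 depth=7 groups=1
Leftover pairs = 18 - 7 - (1-1) = 11
First group: deep chain of depth 7 + 11 sibling pairs
Remaining 0 groups: simple '[]' each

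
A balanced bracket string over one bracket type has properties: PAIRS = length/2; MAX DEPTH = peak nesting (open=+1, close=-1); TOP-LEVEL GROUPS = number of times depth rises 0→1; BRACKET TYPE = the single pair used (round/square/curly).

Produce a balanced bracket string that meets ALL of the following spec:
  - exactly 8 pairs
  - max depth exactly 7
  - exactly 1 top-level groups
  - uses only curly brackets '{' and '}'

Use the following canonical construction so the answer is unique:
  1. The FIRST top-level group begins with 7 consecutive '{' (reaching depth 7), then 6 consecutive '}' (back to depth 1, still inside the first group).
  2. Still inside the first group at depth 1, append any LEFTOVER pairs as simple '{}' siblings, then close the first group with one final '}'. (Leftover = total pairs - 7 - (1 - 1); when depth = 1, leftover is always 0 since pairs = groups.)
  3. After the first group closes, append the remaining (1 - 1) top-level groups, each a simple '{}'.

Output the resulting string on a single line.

Answer: {{{{{{{}}}}}}{}}

Derivation:
Spec: pairs=8 depth=7 groups=1
Leftover pairs = 8 - 7 - (1-1) = 1
First group: deep chain of depth 7 + 1 sibling pairs
Remaining 0 groups: simple '{}' each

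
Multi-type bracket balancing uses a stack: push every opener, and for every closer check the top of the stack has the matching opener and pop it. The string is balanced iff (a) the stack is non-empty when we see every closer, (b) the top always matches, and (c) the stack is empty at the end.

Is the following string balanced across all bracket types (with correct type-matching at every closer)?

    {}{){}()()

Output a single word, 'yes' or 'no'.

pos 0: push '{'; stack = {
pos 1: '}' matches '{'; pop; stack = (empty)
pos 2: push '{'; stack = {
pos 3: saw closer ')' but top of stack is '{' (expected '}') → INVALID
Verdict: type mismatch at position 3: ')' closes '{' → no

Answer: no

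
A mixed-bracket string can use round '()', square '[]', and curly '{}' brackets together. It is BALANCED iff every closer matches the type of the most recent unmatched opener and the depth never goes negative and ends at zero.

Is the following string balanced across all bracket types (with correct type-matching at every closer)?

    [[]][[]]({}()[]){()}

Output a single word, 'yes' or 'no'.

pos 0: push '['; stack = [
pos 1: push '['; stack = [[
pos 2: ']' matches '['; pop; stack = [
pos 3: ']' matches '['; pop; stack = (empty)
pos 4: push '['; stack = [
pos 5: push '['; stack = [[
pos 6: ']' matches '['; pop; stack = [
pos 7: ']' matches '['; pop; stack = (empty)
pos 8: push '('; stack = (
pos 9: push '{'; stack = ({
pos 10: '}' matches '{'; pop; stack = (
pos 11: push '('; stack = ((
pos 12: ')' matches '('; pop; stack = (
pos 13: push '['; stack = ([
pos 14: ']' matches '['; pop; stack = (
pos 15: ')' matches '('; pop; stack = (empty)
pos 16: push '{'; stack = {
pos 17: push '('; stack = {(
pos 18: ')' matches '('; pop; stack = {
pos 19: '}' matches '{'; pop; stack = (empty)
end: stack empty → VALID
Verdict: properly nested → yes

Answer: yes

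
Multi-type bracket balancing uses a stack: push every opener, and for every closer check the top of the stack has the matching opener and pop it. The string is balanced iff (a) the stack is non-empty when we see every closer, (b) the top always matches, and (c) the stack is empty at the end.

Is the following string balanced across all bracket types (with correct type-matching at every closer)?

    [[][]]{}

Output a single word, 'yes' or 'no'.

Answer: yes

Derivation:
pos 0: push '['; stack = [
pos 1: push '['; stack = [[
pos 2: ']' matches '['; pop; stack = [
pos 3: push '['; stack = [[
pos 4: ']' matches '['; pop; stack = [
pos 5: ']' matches '['; pop; stack = (empty)
pos 6: push '{'; stack = {
pos 7: '}' matches '{'; pop; stack = (empty)
end: stack empty → VALID
Verdict: properly nested → yes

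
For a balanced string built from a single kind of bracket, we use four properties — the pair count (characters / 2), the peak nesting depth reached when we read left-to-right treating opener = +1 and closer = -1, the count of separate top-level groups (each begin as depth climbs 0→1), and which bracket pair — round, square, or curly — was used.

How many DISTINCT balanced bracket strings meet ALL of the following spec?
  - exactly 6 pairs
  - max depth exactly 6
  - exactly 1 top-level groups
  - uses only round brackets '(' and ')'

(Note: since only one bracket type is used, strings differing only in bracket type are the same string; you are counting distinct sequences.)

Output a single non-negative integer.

Answer: 1

Derivation:
Spec: pairs=6 depth=6 groups=1
Count(depth <= 6) = 42
Count(depth <= 5) = 41
Count(depth == 6) = 42 - 41 = 1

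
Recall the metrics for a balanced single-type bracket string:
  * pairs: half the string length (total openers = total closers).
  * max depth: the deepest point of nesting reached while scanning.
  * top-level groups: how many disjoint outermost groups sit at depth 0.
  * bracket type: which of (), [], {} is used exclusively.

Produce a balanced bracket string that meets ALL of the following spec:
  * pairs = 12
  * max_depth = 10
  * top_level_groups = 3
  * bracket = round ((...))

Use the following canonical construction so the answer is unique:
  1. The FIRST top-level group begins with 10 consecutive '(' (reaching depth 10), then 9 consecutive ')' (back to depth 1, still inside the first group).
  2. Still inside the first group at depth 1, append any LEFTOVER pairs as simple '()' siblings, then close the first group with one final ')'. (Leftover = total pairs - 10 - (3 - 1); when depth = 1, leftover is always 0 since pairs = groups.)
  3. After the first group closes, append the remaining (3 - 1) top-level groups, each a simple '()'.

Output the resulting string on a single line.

Answer: (((((((((())))))))))()()

Derivation:
Spec: pairs=12 depth=10 groups=3
Leftover pairs = 12 - 10 - (3-1) = 0
First group: deep chain of depth 10 + 0 sibling pairs
Remaining 2 groups: simple '()' each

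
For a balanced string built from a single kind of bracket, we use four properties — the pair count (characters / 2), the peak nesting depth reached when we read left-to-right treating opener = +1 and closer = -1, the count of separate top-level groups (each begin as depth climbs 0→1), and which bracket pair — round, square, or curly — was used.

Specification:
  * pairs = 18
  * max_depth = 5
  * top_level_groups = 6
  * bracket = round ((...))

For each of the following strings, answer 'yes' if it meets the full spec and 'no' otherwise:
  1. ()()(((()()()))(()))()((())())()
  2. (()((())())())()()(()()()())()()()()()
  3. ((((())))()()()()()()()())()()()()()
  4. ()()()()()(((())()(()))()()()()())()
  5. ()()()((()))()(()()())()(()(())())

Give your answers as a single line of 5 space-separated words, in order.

String 1 '()()(((()()()))(()))()((())())()': depth seq [1 0 1 0 1 2 3 4 3 4 3 4 3 2 1 2 3 2 1 0 1 0 1 2 3 2 1 2 1 0 1 0]
  -> pairs=16 depth=4 groups=6 -> no
String 2 '(()((())())())()()(()()()())()()()()()': depth seq [1 2 1 2 3 4 3 2 3 2 1 2 1 0 1 0 1 0 1 2 1 2 1 2 1 2 1 0 1 0 1 0 1 0 1 0 1 0]
  -> pairs=19 depth=4 groups=9 -> no
String 3 '((((())))()()()()()()()())()()()()()': depth seq [1 2 3 4 5 4 3 2 1 2 1 2 1 2 1 2 1 2 1 2 1 2 1 2 1 0 1 0 1 0 1 0 1 0 1 0]
  -> pairs=18 depth=5 groups=6 -> yes
String 4 '()()()()()(((())()(()))()()()()())()': depth seq [1 0 1 0 1 0 1 0 1 0 1 2 3 4 3 2 3 2 3 4 3 2 1 2 1 2 1 2 1 2 1 2 1 0 1 0]
  -> pairs=18 depth=4 groups=7 -> no
String 5 '()()()((()))()(()()())()(()(())())': depth seq [1 0 1 0 1 0 1 2 3 2 1 0 1 0 1 2 1 2 1 2 1 0 1 0 1 2 1 2 3 2 1 2 1 0]
  -> pairs=17 depth=3 groups=8 -> no

Answer: no no yes no no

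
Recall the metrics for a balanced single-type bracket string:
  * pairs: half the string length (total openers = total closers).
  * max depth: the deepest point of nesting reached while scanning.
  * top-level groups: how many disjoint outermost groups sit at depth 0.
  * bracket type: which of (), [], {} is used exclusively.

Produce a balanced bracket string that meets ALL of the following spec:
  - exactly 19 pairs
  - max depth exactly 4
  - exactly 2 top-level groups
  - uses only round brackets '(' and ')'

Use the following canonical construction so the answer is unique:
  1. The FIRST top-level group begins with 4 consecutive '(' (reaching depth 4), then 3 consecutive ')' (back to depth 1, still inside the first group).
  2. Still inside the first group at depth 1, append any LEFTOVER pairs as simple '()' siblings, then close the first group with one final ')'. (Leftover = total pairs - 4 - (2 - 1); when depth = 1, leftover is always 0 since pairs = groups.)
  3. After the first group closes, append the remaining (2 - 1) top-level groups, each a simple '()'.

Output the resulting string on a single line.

Spec: pairs=19 depth=4 groups=2
Leftover pairs = 19 - 4 - (2-1) = 14
First group: deep chain of depth 4 + 14 sibling pairs
Remaining 1 groups: simple '()' each

Answer: (((()))()()()()()()()()()()()()()())()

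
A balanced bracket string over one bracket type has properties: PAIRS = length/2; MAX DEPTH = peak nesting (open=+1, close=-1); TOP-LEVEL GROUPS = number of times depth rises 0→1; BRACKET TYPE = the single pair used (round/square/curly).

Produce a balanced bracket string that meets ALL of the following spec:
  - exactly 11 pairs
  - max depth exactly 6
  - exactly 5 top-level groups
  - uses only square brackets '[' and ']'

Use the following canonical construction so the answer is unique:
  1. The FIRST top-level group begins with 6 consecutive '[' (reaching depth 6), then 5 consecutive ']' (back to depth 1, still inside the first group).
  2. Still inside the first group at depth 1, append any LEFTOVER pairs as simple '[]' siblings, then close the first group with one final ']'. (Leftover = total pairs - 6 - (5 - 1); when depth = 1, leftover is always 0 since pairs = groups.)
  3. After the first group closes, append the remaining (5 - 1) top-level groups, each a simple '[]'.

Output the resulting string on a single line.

Answer: [[[[[[]]]]][]][][][][]

Derivation:
Spec: pairs=11 depth=6 groups=5
Leftover pairs = 11 - 6 - (5-1) = 1
First group: deep chain of depth 6 + 1 sibling pairs
Remaining 4 groups: simple '[]' each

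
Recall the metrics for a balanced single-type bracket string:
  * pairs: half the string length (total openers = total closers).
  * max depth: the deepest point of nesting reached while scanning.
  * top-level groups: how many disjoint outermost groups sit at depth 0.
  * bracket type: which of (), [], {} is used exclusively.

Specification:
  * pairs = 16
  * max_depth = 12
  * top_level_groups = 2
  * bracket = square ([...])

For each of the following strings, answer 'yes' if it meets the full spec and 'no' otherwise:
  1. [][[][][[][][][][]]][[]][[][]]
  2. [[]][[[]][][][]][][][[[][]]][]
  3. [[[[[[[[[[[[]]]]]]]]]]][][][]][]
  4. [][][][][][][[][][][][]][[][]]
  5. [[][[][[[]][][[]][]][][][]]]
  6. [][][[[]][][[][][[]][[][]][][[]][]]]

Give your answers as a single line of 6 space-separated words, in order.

String 1 '[][[][][[][][][][]]][[]][[][]]': depth seq [1 0 1 2 1 2 1 2 3 2 3 2 3 2 3 2 3 2 1 0 1 2 1 0 1 2 1 2 1 0]
  -> pairs=15 depth=3 groups=4 -> no
String 2 '[[]][[[]][][][]][][][[[][]]][]': depth seq [1 2 1 0 1 2 3 2 1 2 1 2 1 2 1 0 1 0 1 0 1 2 3 2 3 2 1 0 1 0]
  -> pairs=15 depth=3 groups=6 -> no
String 3 '[[[[[[[[[[[[]]]]]]]]]]][][][]][]': depth seq [1 2 3 4 5 6 7 8 9 10 11 12 11 10 9 8 7 6 5 4 3 2 1 2 1 2 1 2 1 0 1 0]
  -> pairs=16 depth=12 groups=2 -> yes
String 4 '[][][][][][][[][][][][]][[][]]': depth seq [1 0 1 0 1 0 1 0 1 0 1 0 1 2 1 2 1 2 1 2 1 2 1 0 1 2 1 2 1 0]
  -> pairs=15 depth=2 groups=8 -> no
String 5 '[[][[][[[]][][[]][]][][][]]]': depth seq [1 2 1 2 3 2 3 4 5 4 3 4 3 4 5 4 3 4 3 2 3 2 3 2 3 2 1 0]
  -> pairs=14 depth=5 groups=1 -> no
String 6 '[][][[[]][][[][][[]][[][]][][[]][]]]': depth seq [1 0 1 0 1 2 3 2 1 2 1 2 3 2 3 2 3 4 3 2 3 4 3 4 3 2 3 2 3 4 3 2 3 2 1 0]
  -> pairs=18 depth=4 groups=3 -> no

Answer: no no yes no no no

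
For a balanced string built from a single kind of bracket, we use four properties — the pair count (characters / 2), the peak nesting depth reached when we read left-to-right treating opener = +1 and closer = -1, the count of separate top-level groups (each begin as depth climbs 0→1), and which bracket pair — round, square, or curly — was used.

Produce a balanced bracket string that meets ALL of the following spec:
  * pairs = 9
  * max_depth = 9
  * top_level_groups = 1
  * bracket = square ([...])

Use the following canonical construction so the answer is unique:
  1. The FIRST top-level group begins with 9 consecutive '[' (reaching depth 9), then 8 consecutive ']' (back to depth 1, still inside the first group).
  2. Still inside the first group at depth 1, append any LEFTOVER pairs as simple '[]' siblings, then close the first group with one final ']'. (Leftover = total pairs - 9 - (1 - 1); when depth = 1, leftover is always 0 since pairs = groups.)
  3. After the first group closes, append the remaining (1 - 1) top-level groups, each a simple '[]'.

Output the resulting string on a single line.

Spec: pairs=9 depth=9 groups=1
Leftover pairs = 9 - 9 - (1-1) = 0
First group: deep chain of depth 9 + 0 sibling pairs
Remaining 0 groups: simple '[]' each

Answer: [[[[[[[[[]]]]]]]]]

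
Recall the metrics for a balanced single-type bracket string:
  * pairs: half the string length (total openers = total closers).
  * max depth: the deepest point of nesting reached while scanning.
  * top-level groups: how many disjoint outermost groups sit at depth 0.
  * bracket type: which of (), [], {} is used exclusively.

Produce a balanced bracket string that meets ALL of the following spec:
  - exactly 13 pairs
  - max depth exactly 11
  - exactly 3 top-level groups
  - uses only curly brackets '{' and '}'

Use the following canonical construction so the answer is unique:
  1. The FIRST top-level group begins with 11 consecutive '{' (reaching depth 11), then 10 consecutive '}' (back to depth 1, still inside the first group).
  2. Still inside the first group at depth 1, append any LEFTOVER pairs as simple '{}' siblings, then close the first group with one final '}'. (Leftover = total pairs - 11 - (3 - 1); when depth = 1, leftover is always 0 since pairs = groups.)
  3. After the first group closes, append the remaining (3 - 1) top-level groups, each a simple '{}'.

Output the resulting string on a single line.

Answer: {{{{{{{{{{{}}}}}}}}}}}{}{}

Derivation:
Spec: pairs=13 depth=11 groups=3
Leftover pairs = 13 - 11 - (3-1) = 0
First group: deep chain of depth 11 + 0 sibling pairs
Remaining 2 groups: simple '{}' each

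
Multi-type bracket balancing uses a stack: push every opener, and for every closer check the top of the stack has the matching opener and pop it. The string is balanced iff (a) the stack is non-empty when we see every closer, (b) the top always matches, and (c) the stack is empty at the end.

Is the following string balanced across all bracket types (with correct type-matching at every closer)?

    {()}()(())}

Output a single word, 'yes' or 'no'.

pos 0: push '{'; stack = {
pos 1: push '('; stack = {(
pos 2: ')' matches '('; pop; stack = {
pos 3: '}' matches '{'; pop; stack = (empty)
pos 4: push '('; stack = (
pos 5: ')' matches '('; pop; stack = (empty)
pos 6: push '('; stack = (
pos 7: push '('; stack = ((
pos 8: ')' matches '('; pop; stack = (
pos 9: ')' matches '('; pop; stack = (empty)
pos 10: saw closer '}' but stack is empty → INVALID
Verdict: unmatched closer '}' at position 10 → no

Answer: no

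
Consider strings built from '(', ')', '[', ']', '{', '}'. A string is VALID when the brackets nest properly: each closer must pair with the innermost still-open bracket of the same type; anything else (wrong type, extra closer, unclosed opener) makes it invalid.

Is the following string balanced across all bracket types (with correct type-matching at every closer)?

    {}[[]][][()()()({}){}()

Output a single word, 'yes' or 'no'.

Answer: no

Derivation:
pos 0: push '{'; stack = {
pos 1: '}' matches '{'; pop; stack = (empty)
pos 2: push '['; stack = [
pos 3: push '['; stack = [[
pos 4: ']' matches '['; pop; stack = [
pos 5: ']' matches '['; pop; stack = (empty)
pos 6: push '['; stack = [
pos 7: ']' matches '['; pop; stack = (empty)
pos 8: push '['; stack = [
pos 9: push '('; stack = [(
pos 10: ')' matches '('; pop; stack = [
pos 11: push '('; stack = [(
pos 12: ')' matches '('; pop; stack = [
pos 13: push '('; stack = [(
pos 14: ')' matches '('; pop; stack = [
pos 15: push '('; stack = [(
pos 16: push '{'; stack = [({
pos 17: '}' matches '{'; pop; stack = [(
pos 18: ')' matches '('; pop; stack = [
pos 19: push '{'; stack = [{
pos 20: '}' matches '{'; pop; stack = [
pos 21: push '('; stack = [(
pos 22: ')' matches '('; pop; stack = [
end: stack still non-empty ([) → INVALID
Verdict: unclosed openers at end: [ → no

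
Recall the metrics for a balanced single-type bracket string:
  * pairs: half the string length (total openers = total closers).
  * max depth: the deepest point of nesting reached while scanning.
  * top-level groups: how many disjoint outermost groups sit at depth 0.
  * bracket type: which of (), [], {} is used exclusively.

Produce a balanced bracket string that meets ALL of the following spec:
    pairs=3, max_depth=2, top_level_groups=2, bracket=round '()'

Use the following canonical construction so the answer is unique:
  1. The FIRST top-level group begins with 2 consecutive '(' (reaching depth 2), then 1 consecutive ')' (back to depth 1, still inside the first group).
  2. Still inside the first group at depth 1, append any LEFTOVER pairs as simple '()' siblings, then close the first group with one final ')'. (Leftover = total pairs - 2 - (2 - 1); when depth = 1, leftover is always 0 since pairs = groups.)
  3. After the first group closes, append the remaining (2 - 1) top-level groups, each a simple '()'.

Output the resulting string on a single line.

Spec: pairs=3 depth=2 groups=2
Leftover pairs = 3 - 2 - (2-1) = 0
First group: deep chain of depth 2 + 0 sibling pairs
Remaining 1 groups: simple '()' each

Answer: (())()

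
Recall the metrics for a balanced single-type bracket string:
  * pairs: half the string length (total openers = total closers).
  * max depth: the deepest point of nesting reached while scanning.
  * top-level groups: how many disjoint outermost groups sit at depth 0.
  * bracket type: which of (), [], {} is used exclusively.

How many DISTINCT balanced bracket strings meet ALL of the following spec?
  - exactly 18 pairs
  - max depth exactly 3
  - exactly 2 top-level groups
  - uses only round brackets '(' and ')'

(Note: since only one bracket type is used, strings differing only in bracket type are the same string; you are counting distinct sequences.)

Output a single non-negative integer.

Spec: pairs=18 depth=3 groups=2
Count(depth <= 3) = 311296
Count(depth <= 2) = 17
Count(depth == 3) = 311296 - 17 = 311279

Answer: 311279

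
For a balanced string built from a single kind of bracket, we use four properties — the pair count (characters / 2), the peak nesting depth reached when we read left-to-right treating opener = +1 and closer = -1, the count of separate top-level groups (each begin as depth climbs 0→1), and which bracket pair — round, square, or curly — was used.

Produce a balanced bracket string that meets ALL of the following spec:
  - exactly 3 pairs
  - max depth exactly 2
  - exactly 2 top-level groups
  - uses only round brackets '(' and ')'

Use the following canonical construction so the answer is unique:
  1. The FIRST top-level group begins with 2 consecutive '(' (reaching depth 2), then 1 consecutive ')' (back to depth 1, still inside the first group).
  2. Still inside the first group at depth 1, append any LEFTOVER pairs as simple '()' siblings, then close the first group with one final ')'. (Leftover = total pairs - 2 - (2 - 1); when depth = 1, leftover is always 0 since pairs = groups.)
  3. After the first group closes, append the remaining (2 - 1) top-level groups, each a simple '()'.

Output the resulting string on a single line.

Spec: pairs=3 depth=2 groups=2
Leftover pairs = 3 - 2 - (2-1) = 0
First group: deep chain of depth 2 + 0 sibling pairs
Remaining 1 groups: simple '()' each

Answer: (())()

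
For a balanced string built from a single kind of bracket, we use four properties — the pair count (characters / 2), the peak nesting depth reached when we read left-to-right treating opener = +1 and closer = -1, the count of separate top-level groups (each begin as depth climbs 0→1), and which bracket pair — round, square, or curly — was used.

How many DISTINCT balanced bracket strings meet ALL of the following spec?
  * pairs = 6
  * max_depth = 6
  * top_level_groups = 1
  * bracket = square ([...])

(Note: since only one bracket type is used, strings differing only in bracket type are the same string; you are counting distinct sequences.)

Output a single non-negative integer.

Spec: pairs=6 depth=6 groups=1
Count(depth <= 6) = 42
Count(depth <= 5) = 41
Count(depth == 6) = 42 - 41 = 1

Answer: 1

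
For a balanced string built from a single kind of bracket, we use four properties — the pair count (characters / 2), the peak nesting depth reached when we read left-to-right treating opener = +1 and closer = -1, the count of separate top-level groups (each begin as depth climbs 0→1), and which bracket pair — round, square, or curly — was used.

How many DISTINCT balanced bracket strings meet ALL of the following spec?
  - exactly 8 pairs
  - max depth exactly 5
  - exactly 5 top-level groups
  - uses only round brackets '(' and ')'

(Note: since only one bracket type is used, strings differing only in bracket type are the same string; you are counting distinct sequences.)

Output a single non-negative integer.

Spec: pairs=8 depth=5 groups=5
Count(depth <= 5) = 75
Count(depth <= 4) = 75
Count(depth == 5) = 75 - 75 = 0

Answer: 0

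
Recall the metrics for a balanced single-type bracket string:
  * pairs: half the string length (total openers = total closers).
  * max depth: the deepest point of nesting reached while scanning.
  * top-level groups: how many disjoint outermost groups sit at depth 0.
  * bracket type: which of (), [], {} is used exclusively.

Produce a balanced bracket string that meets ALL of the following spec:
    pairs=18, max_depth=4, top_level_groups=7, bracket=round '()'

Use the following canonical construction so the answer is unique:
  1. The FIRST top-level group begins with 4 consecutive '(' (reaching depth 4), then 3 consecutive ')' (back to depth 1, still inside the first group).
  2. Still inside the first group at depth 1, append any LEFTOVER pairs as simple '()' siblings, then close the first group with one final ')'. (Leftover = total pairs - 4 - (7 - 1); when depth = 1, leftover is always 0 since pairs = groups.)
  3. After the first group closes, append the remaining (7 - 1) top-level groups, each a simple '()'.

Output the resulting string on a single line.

Spec: pairs=18 depth=4 groups=7
Leftover pairs = 18 - 4 - (7-1) = 8
First group: deep chain of depth 4 + 8 sibling pairs
Remaining 6 groups: simple '()' each

Answer: (((()))()()()()()()()())()()()()()()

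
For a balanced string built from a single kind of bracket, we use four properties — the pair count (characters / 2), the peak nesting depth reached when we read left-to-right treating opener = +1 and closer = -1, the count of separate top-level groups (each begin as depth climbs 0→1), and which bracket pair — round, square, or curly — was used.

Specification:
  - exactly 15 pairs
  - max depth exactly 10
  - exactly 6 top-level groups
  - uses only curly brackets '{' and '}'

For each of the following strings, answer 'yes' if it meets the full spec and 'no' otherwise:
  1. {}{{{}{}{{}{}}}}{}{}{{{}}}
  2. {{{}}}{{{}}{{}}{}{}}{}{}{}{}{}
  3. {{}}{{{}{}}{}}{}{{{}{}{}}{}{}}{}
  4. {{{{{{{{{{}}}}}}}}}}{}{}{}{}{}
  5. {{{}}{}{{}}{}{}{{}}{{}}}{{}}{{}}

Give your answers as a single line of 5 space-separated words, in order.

Answer: no no no yes no

Derivation:
String 1 '{}{{{}{}{{}{}}}}{}{}{{{}}}': depth seq [1 0 1 2 3 2 3 2 3 4 3 4 3 2 1 0 1 0 1 0 1 2 3 2 1 0]
  -> pairs=13 depth=4 groups=5 -> no
String 2 '{{{}}}{{{}}{{}}{}{}}{}{}{}{}{}': depth seq [1 2 3 2 1 0 1 2 3 2 1 2 3 2 1 2 1 2 1 0 1 0 1 0 1 0 1 0 1 0]
  -> pairs=15 depth=3 groups=7 -> no
String 3 '{{}}{{{}{}}{}}{}{{{}{}{}}{}{}}{}': depth seq [1 2 1 0 1 2 3 2 3 2 1 2 1 0 1 0 1 2 3 2 3 2 3 2 1 2 1 2 1 0 1 0]
  -> pairs=16 depth=3 groups=5 -> no
String 4 '{{{{{{{{{{}}}}}}}}}}{}{}{}{}{}': depth seq [1 2 3 4 5 6 7 8 9 10 9 8 7 6 5 4 3 2 1 0 1 0 1 0 1 0 1 0 1 0]
  -> pairs=15 depth=10 groups=6 -> yes
String 5 '{{{}}{}{{}}{}{}{{}}{{}}}{{}}{{}}': depth seq [1 2 3 2 1 2 1 2 3 2 1 2 1 2 1 2 3 2 1 2 3 2 1 0 1 2 1 0 1 2 1 0]
  -> pairs=16 depth=3 groups=3 -> no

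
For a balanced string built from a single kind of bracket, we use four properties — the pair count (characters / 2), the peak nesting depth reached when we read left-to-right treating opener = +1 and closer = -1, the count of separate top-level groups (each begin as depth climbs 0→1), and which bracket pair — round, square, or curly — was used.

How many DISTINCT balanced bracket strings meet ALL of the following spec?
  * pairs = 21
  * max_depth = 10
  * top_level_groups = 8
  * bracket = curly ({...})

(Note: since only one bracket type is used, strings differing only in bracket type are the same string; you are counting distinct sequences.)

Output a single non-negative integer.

Answer: 208824

Derivation:
Spec: pairs=21 depth=10 groups=8
Count(depth <= 10) = 218313656
Count(depth <= 9) = 218104832
Count(depth == 10) = 218313656 - 218104832 = 208824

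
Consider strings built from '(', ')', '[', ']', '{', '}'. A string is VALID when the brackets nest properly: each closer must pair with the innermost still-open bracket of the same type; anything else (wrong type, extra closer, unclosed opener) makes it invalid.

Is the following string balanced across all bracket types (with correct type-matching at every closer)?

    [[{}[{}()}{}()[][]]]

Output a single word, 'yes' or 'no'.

pos 0: push '['; stack = [
pos 1: push '['; stack = [[
pos 2: push '{'; stack = [[{
pos 3: '}' matches '{'; pop; stack = [[
pos 4: push '['; stack = [[[
pos 5: push '{'; stack = [[[{
pos 6: '}' matches '{'; pop; stack = [[[
pos 7: push '('; stack = [[[(
pos 8: ')' matches '('; pop; stack = [[[
pos 9: saw closer '}' but top of stack is '[' (expected ']') → INVALID
Verdict: type mismatch at position 9: '}' closes '[' → no

Answer: no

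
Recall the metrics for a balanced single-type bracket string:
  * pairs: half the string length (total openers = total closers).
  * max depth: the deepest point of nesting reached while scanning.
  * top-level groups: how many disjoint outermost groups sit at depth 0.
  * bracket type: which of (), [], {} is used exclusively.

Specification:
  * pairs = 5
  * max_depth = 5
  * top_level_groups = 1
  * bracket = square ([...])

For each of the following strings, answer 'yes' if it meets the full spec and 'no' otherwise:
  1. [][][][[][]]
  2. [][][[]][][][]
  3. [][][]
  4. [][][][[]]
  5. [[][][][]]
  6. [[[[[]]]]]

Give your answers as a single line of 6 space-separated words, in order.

String 1 '[][][][[][]]': depth seq [1 0 1 0 1 0 1 2 1 2 1 0]
  -> pairs=6 depth=2 groups=4 -> no
String 2 '[][][[]][][][]': depth seq [1 0 1 0 1 2 1 0 1 0 1 0 1 0]
  -> pairs=7 depth=2 groups=6 -> no
String 3 '[][][]': depth seq [1 0 1 0 1 0]
  -> pairs=3 depth=1 groups=3 -> no
String 4 '[][][][[]]': depth seq [1 0 1 0 1 0 1 2 1 0]
  -> pairs=5 depth=2 groups=4 -> no
String 5 '[[][][][]]': depth seq [1 2 1 2 1 2 1 2 1 0]
  -> pairs=5 depth=2 groups=1 -> no
String 6 '[[[[[]]]]]': depth seq [1 2 3 4 5 4 3 2 1 0]
  -> pairs=5 depth=5 groups=1 -> yes

Answer: no no no no no yes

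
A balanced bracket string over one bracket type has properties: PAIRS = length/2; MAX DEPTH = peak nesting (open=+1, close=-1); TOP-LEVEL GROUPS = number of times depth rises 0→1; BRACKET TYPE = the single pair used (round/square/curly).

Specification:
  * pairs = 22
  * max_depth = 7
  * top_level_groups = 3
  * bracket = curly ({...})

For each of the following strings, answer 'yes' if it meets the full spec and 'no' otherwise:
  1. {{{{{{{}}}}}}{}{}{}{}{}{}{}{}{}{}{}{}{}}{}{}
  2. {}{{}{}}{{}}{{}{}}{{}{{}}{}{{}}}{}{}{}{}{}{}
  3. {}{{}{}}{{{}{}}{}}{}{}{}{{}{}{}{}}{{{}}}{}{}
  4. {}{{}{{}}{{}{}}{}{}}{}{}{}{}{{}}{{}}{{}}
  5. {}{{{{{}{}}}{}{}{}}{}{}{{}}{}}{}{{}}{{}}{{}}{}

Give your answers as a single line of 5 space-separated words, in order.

String 1 '{{{{{{{}}}}}}{}{}{}{}{}{}{}{}{}{}{}{}{}}{}{}': depth seq [1 2 3 4 5 6 7 6 5 4 3 2 1 2 1 2 1 2 1 2 1 2 1 2 1 2 1 2 1 2 1 2 1 2 1 2 1 2 1 0 1 0 1 0]
  -> pairs=22 depth=7 groups=3 -> yes
String 2 '{}{{}{}}{{}}{{}{}}{{}{{}}{}{{}}}{}{}{}{}{}{}': depth seq [1 0 1 2 1 2 1 0 1 2 1 0 1 2 1 2 1 0 1 2 1 2 3 2 1 2 1 2 3 2 1 0 1 0 1 0 1 0 1 0 1 0 1 0]
  -> pairs=22 depth=3 groups=11 -> no
String 3 '{}{{}{}}{{{}{}}{}}{}{}{}{{}{}{}{}}{{{}}}{}{}': depth seq [1 0 1 2 1 2 1 0 1 2 3 2 3 2 1 2 1 0 1 0 1 0 1 0 1 2 1 2 1 2 1 2 1 0 1 2 3 2 1 0 1 0 1 0]
  -> pairs=22 depth=3 groups=10 -> no
String 4 '{}{{}{{}}{{}{}}{}{}}{}{}{}{}{{}}{{}}{{}}': depth seq [1 0 1 2 1 2 3 2 1 2 3 2 3 2 1 2 1 2 1 0 1 0 1 0 1 0 1 0 1 2 1 0 1 2 1 0 1 2 1 0]
  -> pairs=20 depth=3 groups=9 -> no
String 5 '{}{{{{{}{}}}{}{}{}}{}{}{{}}{}}{}{{}}{{}}{{}}{}': depth seq [1 0 1 2 3 4 5 4 5 4 3 2 3 2 3 2 3 2 1 2 1 2 1 2 3 2 1 2 1 0 1 0 1 2 1 0 1 2 1 0 1 2 1 0 1 0]
  -> pairs=23 depth=5 groups=7 -> no

Answer: yes no no no no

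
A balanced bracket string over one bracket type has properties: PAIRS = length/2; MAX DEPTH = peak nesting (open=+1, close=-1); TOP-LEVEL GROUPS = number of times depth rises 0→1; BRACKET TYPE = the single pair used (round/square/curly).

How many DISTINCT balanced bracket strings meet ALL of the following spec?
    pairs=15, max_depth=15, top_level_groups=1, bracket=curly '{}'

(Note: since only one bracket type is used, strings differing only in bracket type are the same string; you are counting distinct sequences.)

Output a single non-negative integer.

Spec: pairs=15 depth=15 groups=1
Count(depth <= 15) = 2674440
Count(depth <= 14) = 2674439
Count(depth == 15) = 2674440 - 2674439 = 1

Answer: 1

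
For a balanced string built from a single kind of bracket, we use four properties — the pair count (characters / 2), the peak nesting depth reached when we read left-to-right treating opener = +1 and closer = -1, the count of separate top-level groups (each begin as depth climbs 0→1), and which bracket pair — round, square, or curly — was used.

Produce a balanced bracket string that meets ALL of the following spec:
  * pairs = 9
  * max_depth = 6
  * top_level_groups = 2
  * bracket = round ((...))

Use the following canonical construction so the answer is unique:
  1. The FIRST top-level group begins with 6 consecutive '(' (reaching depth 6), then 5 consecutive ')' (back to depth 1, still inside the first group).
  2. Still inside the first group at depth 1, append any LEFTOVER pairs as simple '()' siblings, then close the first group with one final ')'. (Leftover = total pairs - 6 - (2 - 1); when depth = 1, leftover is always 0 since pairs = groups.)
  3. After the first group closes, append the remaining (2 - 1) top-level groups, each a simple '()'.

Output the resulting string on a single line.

Answer: (((((()))))()())()

Derivation:
Spec: pairs=9 depth=6 groups=2
Leftover pairs = 9 - 6 - (2-1) = 2
First group: deep chain of depth 6 + 2 sibling pairs
Remaining 1 groups: simple '()' each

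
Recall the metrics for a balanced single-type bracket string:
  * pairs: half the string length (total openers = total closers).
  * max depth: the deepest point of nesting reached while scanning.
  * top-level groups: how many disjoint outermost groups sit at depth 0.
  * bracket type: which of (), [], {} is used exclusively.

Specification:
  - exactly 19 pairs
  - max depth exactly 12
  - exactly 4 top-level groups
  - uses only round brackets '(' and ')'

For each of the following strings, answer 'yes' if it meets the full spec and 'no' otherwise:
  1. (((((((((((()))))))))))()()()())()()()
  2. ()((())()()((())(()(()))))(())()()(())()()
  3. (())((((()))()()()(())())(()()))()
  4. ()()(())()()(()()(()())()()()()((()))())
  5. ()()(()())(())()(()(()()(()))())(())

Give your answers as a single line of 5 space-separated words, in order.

Answer: yes no no no no

Derivation:
String 1 '(((((((((((()))))))))))()()()())()()()': depth seq [1 2 3 4 5 6 7 8 9 10 11 12 11 10 9 8 7 6 5 4 3 2 1 2 1 2 1 2 1 2 1 0 1 0 1 0 1 0]
  -> pairs=19 depth=12 groups=4 -> yes
String 2 '()((())()()((())(()(()))))(())()()(())()()': depth seq [1 0 1 2 3 2 1 2 1 2 1 2 3 4 3 2 3 4 3 4 5 4 3 2 1 0 1 2 1 0 1 0 1 0 1 2 1 0 1 0 1 0]
  -> pairs=21 depth=5 groups=8 -> no
String 3 '(())((((()))()()()(())())(()()))()': depth seq [1 2 1 0 1 2 3 4 5 4 3 2 3 2 3 2 3 2 3 4 3 2 3 2 1 2 3 2 3 2 1 0 1 0]
  -> pairs=17 depth=5 groups=3 -> no
String 4 '()()(())()()(()()(()())()()()()((()))())': depth seq [1 0 1 0 1 2 1 0 1 0 1 0 1 2 1 2 1 2 3 2 3 2 1 2 1 2 1 2 1 2 1 2 3 4 3 2 1 2 1 0]
  -> pairs=20 depth=4 groups=6 -> no
String 5 '()()(()())(())()(()(()()(()))())(())': depth seq [1 0 1 0 1 2 1 2 1 0 1 2 1 0 1 0 1 2 1 2 3 2 3 2 3 4 3 2 1 2 1 0 1 2 1 0]
  -> pairs=18 depth=4 groups=7 -> no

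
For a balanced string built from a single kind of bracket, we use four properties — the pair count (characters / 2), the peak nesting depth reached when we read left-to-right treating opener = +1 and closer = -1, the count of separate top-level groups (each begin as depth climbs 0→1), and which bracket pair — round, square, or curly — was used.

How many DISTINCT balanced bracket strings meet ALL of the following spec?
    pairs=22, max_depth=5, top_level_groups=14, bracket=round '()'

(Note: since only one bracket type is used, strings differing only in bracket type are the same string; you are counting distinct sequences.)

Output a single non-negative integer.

Spec: pairs=22 depth=5 groups=14
Count(depth <= 5) = 2691171
Count(depth <= 4) = 2495570
Count(depth == 5) = 2691171 - 2495570 = 195601

Answer: 195601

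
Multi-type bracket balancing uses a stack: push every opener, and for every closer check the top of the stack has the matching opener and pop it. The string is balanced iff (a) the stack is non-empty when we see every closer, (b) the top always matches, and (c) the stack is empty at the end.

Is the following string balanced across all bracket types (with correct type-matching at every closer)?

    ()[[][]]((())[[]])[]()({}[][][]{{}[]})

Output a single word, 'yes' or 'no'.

Answer: yes

Derivation:
pos 0: push '('; stack = (
pos 1: ')' matches '('; pop; stack = (empty)
pos 2: push '['; stack = [
pos 3: push '['; stack = [[
pos 4: ']' matches '['; pop; stack = [
pos 5: push '['; stack = [[
pos 6: ']' matches '['; pop; stack = [
pos 7: ']' matches '['; pop; stack = (empty)
pos 8: push '('; stack = (
pos 9: push '('; stack = ((
pos 10: push '('; stack = (((
pos 11: ')' matches '('; pop; stack = ((
pos 12: ')' matches '('; pop; stack = (
pos 13: push '['; stack = ([
pos 14: push '['; stack = ([[
pos 15: ']' matches '['; pop; stack = ([
pos 16: ']' matches '['; pop; stack = (
pos 17: ')' matches '('; pop; stack = (empty)
pos 18: push '['; stack = [
pos 19: ']' matches '['; pop; stack = (empty)
pos 20: push '('; stack = (
pos 21: ')' matches '('; pop; stack = (empty)
pos 22: push '('; stack = (
pos 23: push '{'; stack = ({
pos 24: '}' matches '{'; pop; stack = (
pos 25: push '['; stack = ([
pos 26: ']' matches '['; pop; stack = (
pos 27: push '['; stack = ([
pos 28: ']' matches '['; pop; stack = (
pos 29: push '['; stack = ([
pos 30: ']' matches '['; pop; stack = (
pos 31: push '{'; stack = ({
pos 32: push '{'; stack = ({{
pos 33: '}' matches '{'; pop; stack = ({
pos 34: push '['; stack = ({[
pos 35: ']' matches '['; pop; stack = ({
pos 36: '}' matches '{'; pop; stack = (
pos 37: ')' matches '('; pop; stack = (empty)
end: stack empty → VALID
Verdict: properly nested → yes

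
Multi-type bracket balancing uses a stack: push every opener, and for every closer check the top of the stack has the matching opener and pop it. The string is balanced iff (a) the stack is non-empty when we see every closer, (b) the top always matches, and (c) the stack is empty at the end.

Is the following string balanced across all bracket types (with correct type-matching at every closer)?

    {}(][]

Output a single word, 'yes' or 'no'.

Answer: no

Derivation:
pos 0: push '{'; stack = {
pos 1: '}' matches '{'; pop; stack = (empty)
pos 2: push '('; stack = (
pos 3: saw closer ']' but top of stack is '(' (expected ')') → INVALID
Verdict: type mismatch at position 3: ']' closes '(' → no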